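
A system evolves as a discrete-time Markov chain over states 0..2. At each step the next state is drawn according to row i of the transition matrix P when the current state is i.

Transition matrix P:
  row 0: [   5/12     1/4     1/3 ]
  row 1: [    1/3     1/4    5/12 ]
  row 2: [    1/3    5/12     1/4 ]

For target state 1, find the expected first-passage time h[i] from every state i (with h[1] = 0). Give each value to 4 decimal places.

First-step conditioning: h[1] = 0; for i ≠ 1, h[i] = 1 + Σ_k P[i][k]·h[k].
  h[0] = 1 + 5/12·h[0] + 1/3·h[2]
  h[2] = 1 + 1/3·h[0] + 1/4·h[2]
Solving the 2×2 linear system over states ≠ 1 gives exactly h = [156/47, 0, 132/47] (h[1] = 0 is the target).

h = [3.3191, 0.0000, 2.8085]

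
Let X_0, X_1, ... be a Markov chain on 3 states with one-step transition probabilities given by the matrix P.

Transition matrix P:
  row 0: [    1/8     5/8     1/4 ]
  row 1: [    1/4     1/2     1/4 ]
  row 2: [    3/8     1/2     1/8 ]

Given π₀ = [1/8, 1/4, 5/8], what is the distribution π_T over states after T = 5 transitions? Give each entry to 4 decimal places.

π = [0.2470, 0.5308, 0.2222]

t=0: π = [0.1250, 0.2500, 0.6250]
t=1: π = [0.3125, 0.5156, 0.1719]
t=2: π = [0.2324, 0.5391, 0.2285]
t=3: π = [0.2495, 0.5291, 0.2214]
t=4: π = [0.2465, 0.5312, 0.2223]
t=5: π = [0.2470, 0.5308, 0.2222]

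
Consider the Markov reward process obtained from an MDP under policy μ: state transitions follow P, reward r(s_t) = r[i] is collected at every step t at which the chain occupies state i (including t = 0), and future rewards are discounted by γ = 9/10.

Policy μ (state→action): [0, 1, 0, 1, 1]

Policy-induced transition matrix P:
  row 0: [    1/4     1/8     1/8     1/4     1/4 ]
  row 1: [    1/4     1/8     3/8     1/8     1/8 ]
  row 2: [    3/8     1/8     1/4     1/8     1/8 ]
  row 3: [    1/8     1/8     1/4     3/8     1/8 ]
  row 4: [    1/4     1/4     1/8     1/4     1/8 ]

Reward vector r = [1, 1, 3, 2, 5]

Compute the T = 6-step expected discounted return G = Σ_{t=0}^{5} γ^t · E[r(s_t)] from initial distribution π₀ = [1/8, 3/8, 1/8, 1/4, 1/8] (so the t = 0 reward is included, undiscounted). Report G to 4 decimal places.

t=0: π = [0.1250, 0.3750, 0.1250, 0.2500, 0.1250], E[r] = 2.0000, γ^t·E[r] = 2.000000, running G = 2.000000
t=1: π = [0.2344, 0.1406, 0.2656, 0.2188, 0.1406], E[r] = 2.3125, γ^t·E[r] = 2.081250, running G = 4.081250
t=2: π = [0.2559, 0.1426, 0.2207, 0.2266, 0.1543], E[r] = 2.2852, γ^t·E[r] = 1.850977, running G = 5.932227
t=3: π = [0.2493, 0.1443, 0.2166, 0.2329, 0.1570], E[r] = 2.2939, γ^t·E[r] = 1.672286, running G = 7.604513
t=4: π = [0.2480, 0.1446, 0.2173, 0.2340, 0.1562], E[r] = 2.2932, γ^t·E[r] = 1.504537, running G = 9.109050
t=5: π = [0.2479, 0.1445, 0.2176, 0.2340, 0.1560], E[r] = 2.2931, γ^t·E[r] = 1.354065, running G = 10.463115

G = 10.4631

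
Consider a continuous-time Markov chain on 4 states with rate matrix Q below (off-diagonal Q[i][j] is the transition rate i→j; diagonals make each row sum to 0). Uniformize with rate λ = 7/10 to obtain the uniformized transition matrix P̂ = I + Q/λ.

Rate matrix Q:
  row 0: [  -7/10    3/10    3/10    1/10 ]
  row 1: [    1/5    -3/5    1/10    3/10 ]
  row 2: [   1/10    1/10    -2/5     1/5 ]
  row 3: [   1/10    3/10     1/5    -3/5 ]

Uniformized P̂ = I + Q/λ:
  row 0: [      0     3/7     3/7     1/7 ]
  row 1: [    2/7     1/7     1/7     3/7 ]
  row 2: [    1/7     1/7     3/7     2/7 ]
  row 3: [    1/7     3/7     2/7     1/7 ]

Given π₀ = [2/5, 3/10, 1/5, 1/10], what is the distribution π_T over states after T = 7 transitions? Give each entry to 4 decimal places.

t=0: π = [0.4000, 0.3000, 0.2000, 0.1000]
t=1: π = [0.1286, 0.2857, 0.3286, 0.2571]
t=2: π = [0.1653, 0.2531, 0.3102, 0.2714]
t=3: π = [0.1554, 0.2676, 0.3175, 0.2595]
t=4: π = [0.1589, 0.2614, 0.3150, 0.2647]
t=5: π = [0.1575, 0.2639, 0.3161, 0.2625]
t=6: π = [0.1581, 0.2629, 0.3157, 0.2634]
t=7: π = [0.1578, 0.2633, 0.3158, 0.2631]

π = [0.1578, 0.2633, 0.3158, 0.2631]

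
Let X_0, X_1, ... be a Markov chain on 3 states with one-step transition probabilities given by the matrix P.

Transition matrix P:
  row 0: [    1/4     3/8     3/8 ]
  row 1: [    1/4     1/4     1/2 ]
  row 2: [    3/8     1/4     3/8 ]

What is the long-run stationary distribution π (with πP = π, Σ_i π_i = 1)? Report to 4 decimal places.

π = [0.3014, 0.2877, 0.4110]

Balance equations π_j = Σ_i π_i·P[i][j]:
  π_0 = 1/4·π_0 + 1/4·π_1 + 3/8·π_2
  π_1 = 3/8·π_0 + 1/4·π_1 + 1/4·π_2
  normalize: π_0 + π_1 + π_2 = 1
Solving the linear system gives exactly π = [22/73, 21/73, 30/73].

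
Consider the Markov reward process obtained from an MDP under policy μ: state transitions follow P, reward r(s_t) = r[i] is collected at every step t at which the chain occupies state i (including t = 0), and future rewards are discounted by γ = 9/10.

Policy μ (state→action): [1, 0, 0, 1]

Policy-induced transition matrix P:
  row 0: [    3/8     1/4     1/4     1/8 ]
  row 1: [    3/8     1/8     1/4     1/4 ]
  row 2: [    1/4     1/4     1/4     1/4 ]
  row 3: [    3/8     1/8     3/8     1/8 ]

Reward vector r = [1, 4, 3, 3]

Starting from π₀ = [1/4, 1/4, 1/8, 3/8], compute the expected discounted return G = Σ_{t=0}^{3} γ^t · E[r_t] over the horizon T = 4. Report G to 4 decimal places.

t=0: π = [0.2500, 0.2500, 0.1250, 0.3750], E[r] = 2.7500, γ^t·E[r] = 2.750000, running G = 2.750000
t=1: π = [0.3594, 0.1719, 0.2969, 0.1719], E[r] = 2.4531, γ^t·E[r] = 2.207813, running G = 4.957813
t=2: π = [0.3379, 0.2070, 0.2715, 0.1836], E[r] = 2.5313, γ^t·E[r] = 2.050313, running G = 7.008125
t=3: π = [0.3411, 0.2012, 0.2729, 0.1848], E[r] = 2.5190, γ^t·E[r] = 1.836382, running G = 8.844507

G = 8.8445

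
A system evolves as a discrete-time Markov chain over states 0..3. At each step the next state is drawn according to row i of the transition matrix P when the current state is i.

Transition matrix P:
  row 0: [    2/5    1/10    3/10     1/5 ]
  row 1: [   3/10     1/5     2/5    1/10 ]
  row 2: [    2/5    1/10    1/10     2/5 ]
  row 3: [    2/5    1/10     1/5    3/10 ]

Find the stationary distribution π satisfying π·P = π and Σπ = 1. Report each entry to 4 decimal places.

Balance equations π_j = Σ_i π_i·P[i][j]:
  π_0 = 2/5·π_0 + 3/10·π_1 + 2/5·π_2 + 2/5·π_3
  π_1 = 1/10·π_0 + 1/5·π_1 + 1/10·π_2 + 1/10·π_3
  π_2 = 3/10·π_0 + 2/5·π_1 + 1/10·π_2 + 1/5·π_3
  normalize: π_0 + π_1 + π_2 + π_3 = 1
Solving the linear system gives exactly π = [7/18, 1/9, 47/198, 26/99].

π = [0.3889, 0.1111, 0.2374, 0.2626]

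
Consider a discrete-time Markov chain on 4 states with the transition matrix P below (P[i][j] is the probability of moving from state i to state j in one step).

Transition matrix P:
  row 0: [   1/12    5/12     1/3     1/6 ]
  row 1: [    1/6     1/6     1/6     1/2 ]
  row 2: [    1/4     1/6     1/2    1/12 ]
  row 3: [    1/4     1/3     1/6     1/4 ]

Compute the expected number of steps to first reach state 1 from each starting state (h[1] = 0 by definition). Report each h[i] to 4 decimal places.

h = [3.2079, 0.0000, 4.1584, 3.3267]

First-step conditioning: h[1] = 0; for i ≠ 1, h[i] = 1 + Σ_k P[i][k]·h[k].
  h[0] = 1 + 1/12·h[0] + 1/3·h[2] + 1/6·h[3]
  h[2] = 1 + 1/4·h[0] + 1/2·h[2] + 1/12·h[3]
  h[3] = 1 + 1/4·h[0] + 1/6·h[2] + 1/4·h[3]
Solving the 3×3 linear system over states ≠ 1 gives exactly h = [324/101, 0, 420/101, 336/101] (h[1] = 0 is the target).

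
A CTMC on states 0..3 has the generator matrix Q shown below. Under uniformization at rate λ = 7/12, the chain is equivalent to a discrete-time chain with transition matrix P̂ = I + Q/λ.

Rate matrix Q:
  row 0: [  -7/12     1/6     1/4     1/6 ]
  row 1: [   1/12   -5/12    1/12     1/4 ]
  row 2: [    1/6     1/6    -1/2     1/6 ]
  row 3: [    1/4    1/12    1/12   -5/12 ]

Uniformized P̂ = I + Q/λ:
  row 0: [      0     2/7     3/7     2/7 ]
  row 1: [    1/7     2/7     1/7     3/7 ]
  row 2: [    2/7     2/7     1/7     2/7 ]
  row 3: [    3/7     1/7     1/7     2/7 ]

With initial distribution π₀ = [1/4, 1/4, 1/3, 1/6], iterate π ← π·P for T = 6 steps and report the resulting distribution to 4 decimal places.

π = [0.2311, 0.2400, 0.2089, 0.3200]

t=0: π = [0.2500, 0.2500, 0.3333, 0.1667]
t=1: π = [0.2024, 0.2619, 0.2143, 0.3214]
t=2: π = [0.2364, 0.2398, 0.2007, 0.3231]
t=3: π = [0.2301, 0.2396, 0.2104, 0.3200]
t=4: π = [0.2315, 0.2400, 0.2086, 0.3199]
t=5: π = [0.2310, 0.2400, 0.2090, 0.3200]
t=6: π = [0.2311, 0.2400, 0.2089, 0.3200]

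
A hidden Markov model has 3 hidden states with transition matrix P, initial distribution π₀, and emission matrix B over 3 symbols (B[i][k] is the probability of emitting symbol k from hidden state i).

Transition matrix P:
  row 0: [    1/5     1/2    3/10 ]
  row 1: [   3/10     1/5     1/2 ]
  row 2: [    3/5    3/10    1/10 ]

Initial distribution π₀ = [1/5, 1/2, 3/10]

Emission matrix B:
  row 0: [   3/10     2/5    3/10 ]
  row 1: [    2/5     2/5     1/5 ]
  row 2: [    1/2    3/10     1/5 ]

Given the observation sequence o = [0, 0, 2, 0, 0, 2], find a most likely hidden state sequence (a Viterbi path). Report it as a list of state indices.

path = [1, 2, 0, 1, 2, 0]

t=0: δ = [6.000e-02, 2.000e-01, 1.500e-01]  (obs o_0=0)
t=1: δ = [2.700e-02, 1.800e-02, 5.000e-02]  ψ = [2, 2, 1]  (obs o_1=0)
t=2: δ = [9.000e-03, 3.000e-03, 1.800e-03]  ψ = [2, 2, 1]  (obs o_2=2)
t=3: δ = [5.400e-04, 1.800e-03, 1.350e-03]  ψ = [0, 0, 0]  (obs o_3=0)
t=4: δ = [2.430e-04, 1.620e-04, 4.500e-04]  ψ = [2, 2, 1]  (obs o_4=0)
t=5: δ = [8.100e-05, 2.700e-05, 1.620e-05]  ψ = [2, 2, 1]  (obs o_5=2)
backtrack: best end state = 0; path = [1, 2, 0, 1, 2, 0]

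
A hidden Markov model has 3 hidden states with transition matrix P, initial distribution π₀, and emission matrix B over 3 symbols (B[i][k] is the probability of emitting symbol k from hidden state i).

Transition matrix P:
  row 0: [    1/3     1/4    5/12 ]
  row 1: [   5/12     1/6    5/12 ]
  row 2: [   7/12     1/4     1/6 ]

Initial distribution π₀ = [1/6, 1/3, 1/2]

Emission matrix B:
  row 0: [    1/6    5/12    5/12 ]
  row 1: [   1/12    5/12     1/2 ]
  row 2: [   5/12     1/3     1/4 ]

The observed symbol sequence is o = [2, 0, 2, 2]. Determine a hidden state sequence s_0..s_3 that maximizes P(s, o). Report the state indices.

t=0: δ = [6.944e-02, 1.667e-01, 1.250e-01]  (obs o_0=2)
t=1: δ = [1.215e-02, 2.604e-03, 2.894e-02]  ψ = [2, 2, 1]  (obs o_1=0)
t=2: δ = [7.033e-03, 3.617e-03, 1.266e-03]  ψ = [2, 2, 0]  (obs o_2=2)
t=3: δ = [9.768e-04, 8.791e-04, 7.326e-04]  ψ = [0, 0, 0]  (obs o_3=2)
backtrack: best end state = 0; path = [1, 2, 0, 0]

path = [1, 2, 0, 0]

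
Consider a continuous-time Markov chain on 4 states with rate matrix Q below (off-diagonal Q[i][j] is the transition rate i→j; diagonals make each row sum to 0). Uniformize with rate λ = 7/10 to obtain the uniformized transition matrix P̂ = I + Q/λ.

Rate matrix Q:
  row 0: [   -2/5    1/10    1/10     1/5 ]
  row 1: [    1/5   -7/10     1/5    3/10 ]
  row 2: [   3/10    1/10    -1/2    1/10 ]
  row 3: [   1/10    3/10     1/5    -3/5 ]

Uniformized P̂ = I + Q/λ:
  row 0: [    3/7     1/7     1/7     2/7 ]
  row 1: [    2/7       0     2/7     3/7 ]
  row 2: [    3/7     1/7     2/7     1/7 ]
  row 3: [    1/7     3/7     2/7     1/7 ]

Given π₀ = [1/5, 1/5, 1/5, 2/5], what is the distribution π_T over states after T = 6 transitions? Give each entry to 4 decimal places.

t=0: π = [0.2000, 0.2000, 0.2000, 0.4000]
t=1: π = [0.2857, 0.2286, 0.2571, 0.2286]
t=2: π = [0.3306, 0.1755, 0.2449, 0.2490]
t=3: π = [0.3324, 0.1889, 0.2385, 0.2402]
t=4: π = [0.3329, 0.1845, 0.2382, 0.2443]
t=5: π = [0.3324, 0.1863, 0.2382, 0.2431]
t=6: π = [0.3325, 0.1857, 0.2382, 0.2436]

π = [0.3325, 0.1857, 0.2382, 0.2436]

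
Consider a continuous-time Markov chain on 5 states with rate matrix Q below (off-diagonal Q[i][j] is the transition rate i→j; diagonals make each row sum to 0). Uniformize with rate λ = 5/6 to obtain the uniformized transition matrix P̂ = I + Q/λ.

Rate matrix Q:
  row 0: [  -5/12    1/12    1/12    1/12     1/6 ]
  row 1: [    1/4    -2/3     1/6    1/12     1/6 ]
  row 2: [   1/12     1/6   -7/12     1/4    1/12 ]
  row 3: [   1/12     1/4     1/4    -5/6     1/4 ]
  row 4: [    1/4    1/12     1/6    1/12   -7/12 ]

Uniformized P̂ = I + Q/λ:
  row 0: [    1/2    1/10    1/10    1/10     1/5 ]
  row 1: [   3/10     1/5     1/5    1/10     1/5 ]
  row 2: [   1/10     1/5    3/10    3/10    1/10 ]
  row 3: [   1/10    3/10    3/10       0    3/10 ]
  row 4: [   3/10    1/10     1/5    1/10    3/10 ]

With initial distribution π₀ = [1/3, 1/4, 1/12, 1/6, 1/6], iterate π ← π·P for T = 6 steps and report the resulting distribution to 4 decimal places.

π = [0.2922, 0.1622, 0.2039, 0.1280, 0.2138]

t=0: π = [0.3333, 0.2500, 0.0833, 0.1667, 0.1667]
t=1: π = [0.3167, 0.1667, 0.1917, 0.1000, 0.2250]
t=2: π = [0.3050, 0.1558, 0.1975, 0.1283, 0.2133]
t=3: π = [0.2958, 0.1610, 0.2021, 0.1267, 0.2144]
t=4: π = [0.2934, 0.1616, 0.2033, 0.1278, 0.2139]
t=5: π = [0.2925, 0.1620, 0.2038, 0.1279, 0.2138]
t=6: π = [0.2922, 0.1622, 0.2039, 0.1280, 0.2138]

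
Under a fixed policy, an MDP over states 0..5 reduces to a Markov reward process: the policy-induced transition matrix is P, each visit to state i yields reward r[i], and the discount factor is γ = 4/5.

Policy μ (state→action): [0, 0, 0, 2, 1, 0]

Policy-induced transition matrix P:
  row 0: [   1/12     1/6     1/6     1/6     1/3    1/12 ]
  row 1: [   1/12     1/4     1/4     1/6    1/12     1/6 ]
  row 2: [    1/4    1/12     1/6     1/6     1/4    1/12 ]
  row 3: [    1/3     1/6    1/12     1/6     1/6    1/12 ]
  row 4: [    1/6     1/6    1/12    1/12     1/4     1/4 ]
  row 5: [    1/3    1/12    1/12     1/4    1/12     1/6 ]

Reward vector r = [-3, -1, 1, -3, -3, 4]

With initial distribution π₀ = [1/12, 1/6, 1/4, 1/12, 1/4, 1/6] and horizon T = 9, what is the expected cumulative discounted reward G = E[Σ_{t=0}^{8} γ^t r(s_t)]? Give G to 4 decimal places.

G = -4.2683

t=0: π = [0.0833, 0.1667, 0.2500, 0.0833, 0.2500, 0.1667], E[r] = -0.5000, γ^t·E[r] = -0.500000, running G = -0.500000
t=1: π = [0.2083, 0.1458, 0.1389, 0.1597, 0.1944, 0.1528], E[r] = -1.0833, γ^t·E[r] = -0.866667, running G = -1.366667
t=2: π = [0.2008, 0.1545, 0.1366, 0.1632, 0.2043, 0.1406], E[r] = -1.1603, γ^t·E[r] = -0.742593, running G = -2.109259
t=3: π = [0.1991, 0.1564, 0.1372, 0.1614, 0.2039, 0.1420], E[r] = -1.1445, γ^t·E[r] = -0.585975, running G = -2.695235
t=4: π = [0.1990, 0.1564, 0.1374, 0.1615, 0.2034, 0.1422], E[r] = -1.1421, γ^t·E[r] = -0.467786, running G = -3.163021
t=5: π = [0.1991, 0.1564, 0.1374, 0.1616, 0.2034, 0.1421], E[r] = -1.1426, γ^t·E[r] = -0.374399, running G = -3.537420
t=6: π = [0.1991, 0.1564, 0.1374, 0.1616, 0.2034, 0.1421], E[r] = -1.1427, γ^t·E[r] = -0.299549, running G = -3.836969
t=7: π = [0.1991, 0.1564, 0.1374, 0.1616, 0.2034, 0.1421], E[r] = -1.1427, γ^t·E[r] = -0.239635, running G = -4.076604
t=8: π = [0.1991, 0.1564, 0.1374, 0.1616, 0.2034, 0.1421], E[r] = -1.1427, γ^t·E[r] = -0.191708, running G = -4.268312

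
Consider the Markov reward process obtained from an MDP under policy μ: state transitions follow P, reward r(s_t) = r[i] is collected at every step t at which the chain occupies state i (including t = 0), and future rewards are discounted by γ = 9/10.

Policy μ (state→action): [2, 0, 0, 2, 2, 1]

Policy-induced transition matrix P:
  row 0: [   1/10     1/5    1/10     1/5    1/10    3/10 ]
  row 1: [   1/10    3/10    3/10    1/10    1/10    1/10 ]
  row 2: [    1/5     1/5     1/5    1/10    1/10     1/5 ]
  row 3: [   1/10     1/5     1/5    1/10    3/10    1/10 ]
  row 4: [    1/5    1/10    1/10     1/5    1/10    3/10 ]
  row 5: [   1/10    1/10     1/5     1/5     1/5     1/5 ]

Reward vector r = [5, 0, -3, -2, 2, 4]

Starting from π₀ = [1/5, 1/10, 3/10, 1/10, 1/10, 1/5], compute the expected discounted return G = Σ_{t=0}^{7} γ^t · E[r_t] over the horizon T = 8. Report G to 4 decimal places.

t=0: π = [0.2000, 0.1000, 0.3000, 0.1000, 0.1000, 0.2000], E[r] = 0.9000, γ^t·E[r] = 0.900000, running G = 0.900000
t=1: π = [0.1400, 0.1800, 0.1800, 0.1500, 0.1400, 0.2100], E[r] = 0.9800, γ^t·E[r] = 0.882000, running G = 1.782000
t=2: π = [0.1320, 0.1830, 0.1900, 0.1490, 0.1510, 0.1950], E[r] = 0.8740, γ^t·E[r] = 0.707940, running G = 2.489940
t=3: π = [0.1341, 0.1837, 0.1900, 0.1478, 0.1493, 0.1951], E[r] = 0.8839, γ^t·E[r] = 0.644363, running G = 3.134303
t=4: π = [0.1339, 0.1839, 0.1900, 0.1479, 0.1491, 0.1952], E[r] = 0.8828, γ^t·E[r] = 0.579179, running G = 3.713482
t=5: π = [0.1339, 0.1840, 0.1901, 0.1478, 0.1491, 0.1951], E[r] = 0.8823, γ^t·E[r] = 0.520989, running G = 4.234471
t=6: π = [0.1339, 0.1840, 0.1901, 0.1478, 0.1491, 0.1951], E[r] = 0.8823, γ^t·E[r] = 0.468898, running G = 4.703368
t=7: π = [0.1339, 0.1840, 0.1901, 0.1478, 0.1491, 0.1951], E[r] = 0.8823, γ^t·E[r] = 0.422002, running G = 5.125370

G = 5.1254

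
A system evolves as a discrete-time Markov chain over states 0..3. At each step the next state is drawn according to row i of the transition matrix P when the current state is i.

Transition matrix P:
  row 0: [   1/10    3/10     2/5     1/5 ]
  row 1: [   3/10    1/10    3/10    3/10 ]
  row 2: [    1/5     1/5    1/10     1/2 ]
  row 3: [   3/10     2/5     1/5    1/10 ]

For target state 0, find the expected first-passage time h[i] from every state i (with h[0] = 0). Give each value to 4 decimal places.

First-step conditioning: h[0] = 0; for i ≠ 0, h[i] = 1 + Σ_k P[i][k]·h[k].
  h[1] = 1 + 1/10·h[1] + 3/10·h[2] + 3/10·h[3]
  h[2] = 1 + 1/5·h[1] + 1/10·h[2] + 1/2·h[3]
  h[3] = 1 + 2/5·h[1] + 1/5·h[2] + 1/10·h[3]
Solving the 3×3 linear system over states ≠ 0 gives exactly h = [0, 292/81, 316/81, 290/81] (h[0] = 0 is the target).

h = [0.0000, 3.6049, 3.9012, 3.5802]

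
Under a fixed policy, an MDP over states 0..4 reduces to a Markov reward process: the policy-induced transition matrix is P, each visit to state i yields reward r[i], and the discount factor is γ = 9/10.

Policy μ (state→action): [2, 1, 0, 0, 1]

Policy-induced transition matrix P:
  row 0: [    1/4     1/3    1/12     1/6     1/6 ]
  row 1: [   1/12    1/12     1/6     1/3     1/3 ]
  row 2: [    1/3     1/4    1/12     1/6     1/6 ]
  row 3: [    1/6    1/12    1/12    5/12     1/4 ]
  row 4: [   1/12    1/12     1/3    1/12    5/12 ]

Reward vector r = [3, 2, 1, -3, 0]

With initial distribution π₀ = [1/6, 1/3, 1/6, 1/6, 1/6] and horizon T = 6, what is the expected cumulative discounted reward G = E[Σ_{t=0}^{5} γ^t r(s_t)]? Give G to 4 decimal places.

t=0: π = [0.1667, 0.3333, 0.1667, 0.1667, 0.1667], E[r] = 0.8333, γ^t·E[r] = 0.833333, running G = 0.833333
t=1: π = [0.1667, 0.1528, 0.1528, 0.2500, 0.2778], E[r] = 0.2083, γ^t·E[r] = 0.187500, running G = 1.020833
t=2: π = [0.1701, 0.1505, 0.1655, 0.2315, 0.2824], E[r] = 0.2824, γ^t·E[r] = 0.228750, running G = 1.249583
t=3: π = [0.1724, 0.1535, 0.1665, 0.2261, 0.2816], E[r] = 0.3122, γ^t·E[r] = 0.227602, running G = 1.477185
t=4: π = [0.1725, 0.1542, 0.1665, 0.2253, 0.2815], E[r] = 0.3165, γ^t·E[r] = 0.207684, running G = 1.684869
t=5: π = [0.1725, 0.1542, 0.1666, 0.2252, 0.2815], E[r] = 0.3168, γ^t·E[r] = 0.187060, running G = 1.871929

G = 1.8719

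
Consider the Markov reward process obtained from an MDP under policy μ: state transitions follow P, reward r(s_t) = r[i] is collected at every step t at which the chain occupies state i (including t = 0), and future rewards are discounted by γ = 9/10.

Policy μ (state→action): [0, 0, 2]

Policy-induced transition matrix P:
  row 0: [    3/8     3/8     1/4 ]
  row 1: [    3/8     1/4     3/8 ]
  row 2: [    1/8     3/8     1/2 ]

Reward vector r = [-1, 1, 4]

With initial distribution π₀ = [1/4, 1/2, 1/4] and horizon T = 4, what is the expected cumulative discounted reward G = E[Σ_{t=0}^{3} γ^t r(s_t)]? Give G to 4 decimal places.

G = 5.0543

t=0: π = [0.2500, 0.5000, 0.2500], E[r] = 1.2500, γ^t·E[r] = 1.250000, running G = 1.250000
t=1: π = [0.3125, 0.3125, 0.3750], E[r] = 1.5000, γ^t·E[r] = 1.350000, running G = 2.600000
t=2: π = [0.2813, 0.3359, 0.3828], E[r] = 1.5859, γ^t·E[r] = 1.284609, running G = 3.884609
t=3: π = [0.2793, 0.3330, 0.3877], E[r] = 1.6045, γ^t·E[r] = 1.169675, running G = 5.054284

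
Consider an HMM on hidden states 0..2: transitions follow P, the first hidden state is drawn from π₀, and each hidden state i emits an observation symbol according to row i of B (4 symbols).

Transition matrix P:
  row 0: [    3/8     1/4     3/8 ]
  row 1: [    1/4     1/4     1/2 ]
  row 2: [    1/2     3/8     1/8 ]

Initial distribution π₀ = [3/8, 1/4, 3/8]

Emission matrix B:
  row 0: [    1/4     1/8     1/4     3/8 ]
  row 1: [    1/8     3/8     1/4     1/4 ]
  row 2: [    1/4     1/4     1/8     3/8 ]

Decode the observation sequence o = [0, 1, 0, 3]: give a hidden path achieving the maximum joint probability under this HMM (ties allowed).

t=0: δ = [9.375e-02, 3.125e-02, 9.375e-02]  (obs o_0=0)
t=1: δ = [5.859e-03, 1.318e-02, 8.789e-03]  ψ = [2, 2, 0]  (obs o_1=1)
t=2: δ = [1.099e-03, 4.120e-04, 1.648e-03]  ψ = [2, 1, 1]  (obs o_2=0)
t=3: δ = [3.090e-04, 1.545e-04, 1.545e-04]  ψ = [2, 2, 0]  (obs o_3=3)
backtrack: best end state = 0; path = [2, 1, 2, 0]

path = [2, 1, 2, 0]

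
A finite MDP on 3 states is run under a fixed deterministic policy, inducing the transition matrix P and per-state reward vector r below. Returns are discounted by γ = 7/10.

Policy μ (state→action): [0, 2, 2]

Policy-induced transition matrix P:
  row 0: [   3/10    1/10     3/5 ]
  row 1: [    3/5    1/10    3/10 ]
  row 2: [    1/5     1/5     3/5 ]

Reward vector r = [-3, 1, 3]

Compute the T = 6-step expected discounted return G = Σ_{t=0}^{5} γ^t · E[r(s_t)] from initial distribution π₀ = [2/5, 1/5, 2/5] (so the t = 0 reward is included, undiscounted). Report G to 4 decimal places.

t=0: π = [0.4000, 0.2000, 0.4000], E[r] = 0.2000, γ^t·E[r] = 0.200000, running G = 0.200000
t=1: π = [0.3200, 0.1400, 0.5400], E[r] = 0.8000, γ^t·E[r] = 0.560000, running G = 0.760000
t=2: π = [0.2880, 0.1540, 0.5580], E[r] = 0.9640, γ^t·E[r] = 0.472360, running G = 1.232360
t=3: π = [0.2904, 0.1558, 0.5538], E[r] = 0.9460, γ^t·E[r] = 0.324478, running G = 1.556838
t=4: π = [0.2914, 0.1554, 0.5533], E[r] = 0.9411, γ^t·E[r] = 0.225953, running G = 1.782791
t=5: π = [0.2913, 0.1553, 0.5534], E[r] = 0.9416, γ^t·E[r] = 0.158258, running G = 1.941049

G = 1.9410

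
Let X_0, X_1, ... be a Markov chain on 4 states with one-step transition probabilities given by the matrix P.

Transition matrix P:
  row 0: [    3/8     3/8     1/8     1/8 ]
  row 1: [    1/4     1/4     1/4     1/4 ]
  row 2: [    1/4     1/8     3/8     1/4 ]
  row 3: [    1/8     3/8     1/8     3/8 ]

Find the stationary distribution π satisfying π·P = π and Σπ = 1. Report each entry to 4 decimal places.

Balance equations π_j = Σ_i π_i·P[i][j]:
  π_0 = 3/8·π_0 + 1/4·π_1 + 1/4·π_2 + 1/8·π_3
  π_1 = 3/8·π_0 + 1/4·π_1 + 1/8·π_2 + 3/8·π_3
  π_2 = 1/8·π_0 + 1/4·π_1 + 3/8·π_2 + 1/8·π_3
  normalize: π_0 + π_1 + π_2 + π_3 = 1
Solving the linear system gives exactly π = [1/4, 2/7, 3/14, 1/4].

π = [0.2500, 0.2857, 0.2143, 0.2500]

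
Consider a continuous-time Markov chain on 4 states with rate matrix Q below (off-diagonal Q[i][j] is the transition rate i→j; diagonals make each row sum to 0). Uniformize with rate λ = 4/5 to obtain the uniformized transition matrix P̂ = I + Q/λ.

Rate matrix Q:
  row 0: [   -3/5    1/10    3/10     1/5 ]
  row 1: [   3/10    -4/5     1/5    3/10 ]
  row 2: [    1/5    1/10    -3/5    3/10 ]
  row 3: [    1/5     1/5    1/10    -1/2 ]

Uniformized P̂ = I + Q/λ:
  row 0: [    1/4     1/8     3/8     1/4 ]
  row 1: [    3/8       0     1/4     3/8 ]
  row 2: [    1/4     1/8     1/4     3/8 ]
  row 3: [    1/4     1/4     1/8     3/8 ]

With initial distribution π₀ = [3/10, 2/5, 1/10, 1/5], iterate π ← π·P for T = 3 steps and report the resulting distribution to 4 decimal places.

π = [0.2693, 0.1479, 0.2406, 0.3422]

t=0: π = [0.3000, 0.4000, 0.1000, 0.2000]
t=1: π = [0.3000, 0.1000, 0.2625, 0.3375]
t=2: π = [0.2625, 0.1547, 0.2453, 0.3375]
t=3: π = [0.2693, 0.1479, 0.2406, 0.3422]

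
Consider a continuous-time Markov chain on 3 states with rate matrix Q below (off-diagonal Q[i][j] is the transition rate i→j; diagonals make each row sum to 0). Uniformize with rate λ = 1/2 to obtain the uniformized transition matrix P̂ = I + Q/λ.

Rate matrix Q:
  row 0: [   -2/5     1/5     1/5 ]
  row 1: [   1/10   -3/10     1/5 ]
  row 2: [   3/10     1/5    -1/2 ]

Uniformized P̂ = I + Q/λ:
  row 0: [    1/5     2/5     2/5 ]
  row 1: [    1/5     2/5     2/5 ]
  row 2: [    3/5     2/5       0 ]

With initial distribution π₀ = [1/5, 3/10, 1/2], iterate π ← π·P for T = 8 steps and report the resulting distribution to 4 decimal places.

t=0: π = [0.2000, 0.3000, 0.5000]
t=1: π = [0.4000, 0.4000, 0.2000]
t=2: π = [0.2800, 0.4000, 0.3200]
t=3: π = [0.3280, 0.4000, 0.2720]
t=4: π = [0.3088, 0.4000, 0.2912]
t=5: π = [0.3165, 0.4000, 0.2835]
t=6: π = [0.3134, 0.4000, 0.2866]
t=7: π = [0.3146, 0.4000, 0.2854]
t=8: π = [0.3141, 0.4000, 0.2859]

π = [0.3141, 0.4000, 0.2859]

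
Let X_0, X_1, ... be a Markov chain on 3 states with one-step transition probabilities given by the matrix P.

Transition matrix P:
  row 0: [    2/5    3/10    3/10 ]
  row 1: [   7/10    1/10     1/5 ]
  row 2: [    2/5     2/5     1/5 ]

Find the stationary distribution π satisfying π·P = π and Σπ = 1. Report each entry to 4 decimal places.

Balance equations π_j = Σ_i π_i·P[i][j]:
  π_0 = 2/5·π_0 + 7/10·π_1 + 2/5·π_2
  π_1 = 3/10·π_0 + 1/10·π_1 + 2/5·π_2
  normalize: π_0 + π_1 + π_2 = 1
Solving the linear system gives exactly π = [64/133, 36/133, 33/133].

π = [0.4812, 0.2707, 0.2481]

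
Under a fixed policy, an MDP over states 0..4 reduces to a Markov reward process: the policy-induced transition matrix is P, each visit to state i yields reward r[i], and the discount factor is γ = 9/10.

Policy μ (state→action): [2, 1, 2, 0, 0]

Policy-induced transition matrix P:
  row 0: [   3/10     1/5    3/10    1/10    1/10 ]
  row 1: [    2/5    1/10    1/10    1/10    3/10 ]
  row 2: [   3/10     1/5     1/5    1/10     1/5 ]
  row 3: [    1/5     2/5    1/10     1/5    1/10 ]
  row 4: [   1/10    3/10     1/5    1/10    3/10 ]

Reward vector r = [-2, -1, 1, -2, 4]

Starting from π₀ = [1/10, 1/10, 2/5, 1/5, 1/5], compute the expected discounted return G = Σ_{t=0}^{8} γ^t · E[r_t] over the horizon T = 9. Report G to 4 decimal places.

G = 0.6138

t=0: π = [0.1000, 0.1000, 0.4000, 0.2000, 0.2000], E[r] = 0.5000, γ^t·E[r] = 0.500000, running G = 0.500000
t=1: π = [0.2500, 0.2500, 0.1800, 0.1200, 0.2000], E[r] = -0.0100, γ^t·E[r] = -0.009000, running G = 0.491000
t=2: π = [0.2730, 0.2190, 0.1880, 0.1120, 0.2080], E[r] = 0.0310, γ^t·E[r] = 0.025110, running G = 0.516110
t=3: π = [0.2691, 0.2213, 0.1942, 0.1112, 0.2042], E[r] = 0.0291, γ^t·E[r] = 0.021214, running G = 0.537324
t=4: π = [0.2702, 0.2205, 0.1937, 0.1111, 0.2045], E[r] = 0.0286, γ^t·E[r] = 0.018784, running G = 0.556108
t=5: π = [0.2700, 0.2206, 0.1939, 0.1111, 0.2044], E[r] = 0.0284, γ^t·E[r] = 0.016791, running G = 0.572899
t=6: π = [0.2701, 0.2206, 0.1938, 0.1111, 0.2044], E[r] = 0.0284, γ^t·E[r] = 0.015092, running G = 0.587991
t=7: π = [0.2701, 0.2206, 0.1938, 0.1111, 0.2044], E[r] = 0.0284, γ^t·E[r] = 0.013578, running G = 0.601569
t=8: π = [0.2701, 0.2206, 0.1938, 0.1111, 0.2044], E[r] = 0.0284, γ^t·E[r] = 0.012220, running G = 0.613788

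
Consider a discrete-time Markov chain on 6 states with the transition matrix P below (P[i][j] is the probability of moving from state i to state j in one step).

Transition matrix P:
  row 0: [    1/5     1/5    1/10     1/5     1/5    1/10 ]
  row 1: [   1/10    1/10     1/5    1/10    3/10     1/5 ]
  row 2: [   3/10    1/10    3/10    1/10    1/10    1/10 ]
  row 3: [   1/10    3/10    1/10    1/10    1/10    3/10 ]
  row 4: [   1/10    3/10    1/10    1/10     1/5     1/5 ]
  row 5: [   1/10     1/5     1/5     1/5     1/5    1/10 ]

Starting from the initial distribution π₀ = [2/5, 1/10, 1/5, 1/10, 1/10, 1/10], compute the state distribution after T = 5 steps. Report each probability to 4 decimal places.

π = [0.1489, 0.1955, 0.1701, 0.1314, 0.1894, 0.1648]

t=0: π = [0.4000, 0.1000, 0.2000, 0.1000, 0.1000, 0.1000]
t=1: π = [0.1800, 0.1900, 0.1600, 0.1500, 0.1800, 0.1400]
t=2: π = [0.1500, 0.1980, 0.1650, 0.1320, 0.1880, 0.1670]
t=3: π = [0.1480, 0.1957, 0.1695, 0.1317, 0.1901, 0.1650]
t=4: π = [0.1487, 0.1957, 0.1700, 0.1313, 0.1895, 0.1649]
t=5: π = [0.1489, 0.1955, 0.1701, 0.1314, 0.1894, 0.1648]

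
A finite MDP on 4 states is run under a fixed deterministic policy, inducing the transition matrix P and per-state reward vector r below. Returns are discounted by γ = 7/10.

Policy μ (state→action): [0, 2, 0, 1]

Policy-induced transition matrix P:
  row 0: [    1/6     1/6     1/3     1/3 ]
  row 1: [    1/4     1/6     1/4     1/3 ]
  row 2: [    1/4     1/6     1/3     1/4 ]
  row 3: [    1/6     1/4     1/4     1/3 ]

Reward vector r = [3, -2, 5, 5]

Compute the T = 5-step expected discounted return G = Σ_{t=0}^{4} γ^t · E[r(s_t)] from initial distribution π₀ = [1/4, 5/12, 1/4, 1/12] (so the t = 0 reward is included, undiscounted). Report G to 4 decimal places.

G = 7.3978

t=0: π = [0.2500, 0.4167, 0.2500, 0.0833], E[r] = 1.5833, γ^t·E[r] = 1.583333, running G = 1.583333
t=1: π = [0.2222, 0.1736, 0.2917, 0.3125], E[r] = 3.3403, γ^t·E[r] = 2.338194, running G = 3.921528
t=2: π = [0.2054, 0.1927, 0.2928, 0.3090], E[r] = 3.2402, γ^t·E[r] = 1.587679, running G = 5.509207
t=3: π = [0.2071, 0.1924, 0.2915, 0.3089], E[r] = 3.2388, γ^t·E[r] = 1.110912, running G = 6.620120
t=4: π = [0.2070, 0.1924, 0.2916, 0.3090], E[r] = 3.2391, γ^t·E[r] = 0.777716, running G = 7.397835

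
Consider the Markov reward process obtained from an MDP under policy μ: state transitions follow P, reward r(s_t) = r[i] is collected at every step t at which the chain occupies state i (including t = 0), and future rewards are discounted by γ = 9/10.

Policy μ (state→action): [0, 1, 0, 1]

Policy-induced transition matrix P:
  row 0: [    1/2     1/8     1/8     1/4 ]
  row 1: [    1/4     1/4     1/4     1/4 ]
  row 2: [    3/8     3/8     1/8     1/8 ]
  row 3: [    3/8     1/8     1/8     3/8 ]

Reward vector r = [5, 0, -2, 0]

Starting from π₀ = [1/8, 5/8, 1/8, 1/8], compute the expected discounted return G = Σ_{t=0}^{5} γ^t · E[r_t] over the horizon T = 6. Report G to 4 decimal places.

G = 6.0849

t=0: π = [0.1250, 0.6250, 0.1250, 0.1250], E[r] = 0.3750, γ^t·E[r] = 0.375000, running G = 0.375000
t=1: π = [0.3125, 0.2344, 0.2031, 0.2500], E[r] = 1.1563, γ^t·E[r] = 1.040625, running G = 1.415625
t=2: π = [0.3848, 0.2051, 0.1543, 0.2559], E[r] = 1.6152, γ^t·E[r] = 1.308340, running G = 2.723965
t=3: π = [0.3975, 0.1892, 0.1506, 0.2627], E[r] = 1.6860, γ^t·E[r] = 1.229120, running G = 3.953084
t=4: π = [0.4010, 0.1863, 0.1487, 0.2640], E[r] = 1.7079, γ^t·E[r] = 1.120524, running G = 5.073608
t=5: π = [0.4018, 0.1855, 0.1483, 0.2644], E[r] = 1.7126, γ^t·E[r] = 1.011287, running G = 6.084895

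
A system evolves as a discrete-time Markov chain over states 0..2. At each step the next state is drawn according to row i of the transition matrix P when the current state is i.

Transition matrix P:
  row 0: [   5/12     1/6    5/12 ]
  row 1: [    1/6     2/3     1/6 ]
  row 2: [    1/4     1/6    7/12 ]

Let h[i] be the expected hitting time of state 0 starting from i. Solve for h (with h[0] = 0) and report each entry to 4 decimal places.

First-step conditioning: h[0] = 0; for i ≠ 0, h[i] = 1 + Σ_k P[i][k]·h[k].
  h[1] = 1 + 2/3·h[1] + 1/6·h[2]
  h[2] = 1 + 1/6·h[1] + 7/12·h[2]
Solving the 2×2 linear system over states ≠ 0 gives exactly h = [0, 21/4, 9/2] (h[0] = 0 is the target).

h = [0.0000, 5.2500, 4.5000]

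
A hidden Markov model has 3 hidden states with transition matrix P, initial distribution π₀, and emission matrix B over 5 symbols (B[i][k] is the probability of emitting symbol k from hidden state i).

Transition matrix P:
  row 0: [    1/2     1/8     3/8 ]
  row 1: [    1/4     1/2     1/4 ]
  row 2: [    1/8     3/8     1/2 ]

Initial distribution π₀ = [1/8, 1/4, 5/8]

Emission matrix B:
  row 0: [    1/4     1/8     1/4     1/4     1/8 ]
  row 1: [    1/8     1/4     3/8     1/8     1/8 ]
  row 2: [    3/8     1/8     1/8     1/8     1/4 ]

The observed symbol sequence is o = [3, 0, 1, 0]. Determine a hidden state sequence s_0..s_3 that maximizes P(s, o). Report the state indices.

path = [2, 2, 2, 2]

t=0: δ = [3.125e-02, 3.125e-02, 7.812e-02]  (obs o_0=3)
t=1: δ = [3.906e-03, 3.662e-03, 1.465e-02]  ψ = [0, 2, 2]  (obs o_1=0)
t=2: δ = [2.441e-04, 1.373e-03, 9.155e-04]  ψ = [0, 2, 2]  (obs o_2=1)
t=3: δ = [8.583e-05, 8.583e-05, 1.717e-04]  ψ = [1, 1, 2]  (obs o_3=0)
backtrack: best end state = 2; path = [2, 2, 2, 2]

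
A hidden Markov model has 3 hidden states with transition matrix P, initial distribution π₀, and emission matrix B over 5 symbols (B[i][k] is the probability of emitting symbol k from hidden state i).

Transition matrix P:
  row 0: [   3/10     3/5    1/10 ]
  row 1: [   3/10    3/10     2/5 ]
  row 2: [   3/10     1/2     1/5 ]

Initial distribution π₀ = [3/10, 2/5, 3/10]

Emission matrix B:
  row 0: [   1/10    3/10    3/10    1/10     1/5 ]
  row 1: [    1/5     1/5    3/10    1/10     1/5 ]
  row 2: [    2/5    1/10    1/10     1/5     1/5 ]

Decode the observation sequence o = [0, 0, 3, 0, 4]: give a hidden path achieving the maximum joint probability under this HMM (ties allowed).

t=0: δ = [3.000e-02, 8.000e-02, 1.200e-01]  (obs o_0=0)
t=1: δ = [3.600e-03, 1.200e-02, 1.280e-02]  ψ = [2, 2, 1]  (obs o_1=0)
t=2: δ = [3.840e-04, 6.400e-04, 9.600e-04]  ψ = [2, 2, 1]  (obs o_2=3)
t=3: δ = [2.880e-05, 9.600e-05, 1.024e-04]  ψ = [2, 2, 1]  (obs o_3=0)
t=4: δ = [6.144e-06, 1.024e-05, 7.680e-06]  ψ = [2, 2, 1]  (obs o_4=4)
backtrack: best end state = 1; path = [1, 2, 1, 2, 1]

path = [1, 2, 1, 2, 1]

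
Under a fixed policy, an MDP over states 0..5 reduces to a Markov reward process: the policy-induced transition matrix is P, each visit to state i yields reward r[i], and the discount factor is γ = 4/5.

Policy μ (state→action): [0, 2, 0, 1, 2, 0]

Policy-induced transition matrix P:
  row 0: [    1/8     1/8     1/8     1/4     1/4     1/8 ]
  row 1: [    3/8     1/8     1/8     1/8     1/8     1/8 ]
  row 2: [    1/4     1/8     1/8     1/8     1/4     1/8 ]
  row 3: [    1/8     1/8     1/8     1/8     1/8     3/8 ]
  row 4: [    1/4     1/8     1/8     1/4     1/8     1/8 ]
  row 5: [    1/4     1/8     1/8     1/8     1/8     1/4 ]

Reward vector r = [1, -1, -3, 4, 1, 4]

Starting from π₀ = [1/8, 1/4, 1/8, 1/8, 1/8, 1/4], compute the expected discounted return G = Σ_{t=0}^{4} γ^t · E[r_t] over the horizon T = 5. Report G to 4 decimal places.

G = 4.2487

t=0: π = [0.1250, 0.2500, 0.1250, 0.1250, 0.1250, 0.2500], E[r] = 1.1250, γ^t·E[r] = 1.125000, running G = 1.125000
t=1: π = [0.2500, 0.1250, 0.1250, 0.1563, 0.1563, 0.1875], E[r] = 1.2813, γ^t·E[r] = 1.025000, running G = 2.150000
t=2: π = [0.2148, 0.1250, 0.1250, 0.1758, 0.1719, 0.1875], E[r] = 1.3398, γ^t·E[r] = 0.857500, running G = 3.007500
t=3: π = [0.2168, 0.1250, 0.1250, 0.1733, 0.1675, 0.1924], E[r] = 1.3472, γ^t·E[r] = 0.689750, running G = 3.697250
t=4: π = [0.2169, 0.1250, 0.1250, 0.1730, 0.1677, 0.1924], E[r] = 1.3463, γ^t·E[r] = 0.551425, running G = 4.248675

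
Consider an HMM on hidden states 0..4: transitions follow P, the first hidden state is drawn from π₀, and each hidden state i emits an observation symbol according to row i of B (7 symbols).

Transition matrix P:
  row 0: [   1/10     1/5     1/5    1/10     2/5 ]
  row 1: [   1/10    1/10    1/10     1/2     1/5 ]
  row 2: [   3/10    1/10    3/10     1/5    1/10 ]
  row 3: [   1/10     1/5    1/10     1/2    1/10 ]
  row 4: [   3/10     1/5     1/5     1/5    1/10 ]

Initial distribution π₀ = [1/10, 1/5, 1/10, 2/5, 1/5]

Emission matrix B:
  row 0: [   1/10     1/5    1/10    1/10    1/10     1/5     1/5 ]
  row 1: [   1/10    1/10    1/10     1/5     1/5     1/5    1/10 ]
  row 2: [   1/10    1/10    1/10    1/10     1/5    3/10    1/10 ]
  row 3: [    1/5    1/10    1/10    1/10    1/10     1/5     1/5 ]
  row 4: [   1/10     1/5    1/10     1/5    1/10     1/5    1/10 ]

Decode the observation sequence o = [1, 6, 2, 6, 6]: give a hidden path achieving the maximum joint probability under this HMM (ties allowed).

path = [3, 3, 3, 3, 3]

t=0: δ = [2.000e-02, 2.000e-02, 1.000e-02, 4.000e-02, 4.000e-02]  (obs o_0=1)
t=1: δ = [2.400e-03, 8.000e-04, 8.000e-04, 4.000e-03, 8.000e-04]  ψ = [4, 3, 4, 3, 0]  (obs o_1=6)
t=2: δ = [4.000e-05, 8.000e-05, 4.800e-05, 2.000e-04, 9.600e-05]  ψ = [3, 3, 0, 3, 0]  (obs o_2=2)
t=3: δ = [5.760e-06, 4.000e-06, 2.000e-06, 2.000e-05, 2.000e-06]  ψ = [4, 3, 3, 3, 3]  (obs o_3=6)
t=4: δ = [4.000e-07, 4.000e-07, 2.000e-07, 2.000e-06, 2.304e-07]  ψ = [3, 3, 3, 3, 0]  (obs o_4=6)
backtrack: best end state = 3; path = [3, 3, 3, 3, 3]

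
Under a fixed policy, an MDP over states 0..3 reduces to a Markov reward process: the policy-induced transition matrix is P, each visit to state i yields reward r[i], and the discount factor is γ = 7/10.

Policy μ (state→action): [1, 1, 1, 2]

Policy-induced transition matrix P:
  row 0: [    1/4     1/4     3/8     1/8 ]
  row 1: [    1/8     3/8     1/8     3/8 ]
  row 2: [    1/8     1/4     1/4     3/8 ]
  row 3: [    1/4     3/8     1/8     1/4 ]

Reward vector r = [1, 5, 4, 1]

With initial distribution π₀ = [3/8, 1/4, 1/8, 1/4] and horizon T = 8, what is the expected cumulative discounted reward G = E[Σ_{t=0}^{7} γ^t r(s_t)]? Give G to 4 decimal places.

G = 8.6160

t=0: π = [0.3750, 0.2500, 0.1250, 0.2500], E[r] = 2.3750, γ^t·E[r] = 2.375000, running G = 2.375000
t=1: π = [0.2031, 0.3125, 0.2344, 0.2500], E[r] = 2.9531, γ^t·E[r] = 2.067188, running G = 4.442188
t=2: π = [0.1816, 0.3203, 0.2051, 0.2930], E[r] = 2.8965, γ^t·E[r] = 1.419277, running G = 5.861465
t=3: π = [0.1843, 0.3267, 0.1960, 0.2930], E[r] = 2.8948, γ^t·E[r] = 0.992908, running G = 6.854373
t=4: π = [0.1847, 0.3275, 0.1956, 0.2923], E[r] = 2.8966, γ^t·E[r] = 0.695468, running G = 7.549841
t=5: π = [0.1846, 0.3275, 0.1956, 0.2923], E[r] = 2.8967, γ^t·E[r] = 0.486851, running G = 8.036692
t=6: π = [0.1846, 0.3275, 0.1956, 0.2923], E[r] = 2.8967, γ^t·E[r] = 0.340794, running G = 8.377486
t=7: π = [0.1846, 0.3275, 0.1956, 0.2923], E[r] = 2.8967, γ^t·E[r] = 0.238556, running G = 8.616042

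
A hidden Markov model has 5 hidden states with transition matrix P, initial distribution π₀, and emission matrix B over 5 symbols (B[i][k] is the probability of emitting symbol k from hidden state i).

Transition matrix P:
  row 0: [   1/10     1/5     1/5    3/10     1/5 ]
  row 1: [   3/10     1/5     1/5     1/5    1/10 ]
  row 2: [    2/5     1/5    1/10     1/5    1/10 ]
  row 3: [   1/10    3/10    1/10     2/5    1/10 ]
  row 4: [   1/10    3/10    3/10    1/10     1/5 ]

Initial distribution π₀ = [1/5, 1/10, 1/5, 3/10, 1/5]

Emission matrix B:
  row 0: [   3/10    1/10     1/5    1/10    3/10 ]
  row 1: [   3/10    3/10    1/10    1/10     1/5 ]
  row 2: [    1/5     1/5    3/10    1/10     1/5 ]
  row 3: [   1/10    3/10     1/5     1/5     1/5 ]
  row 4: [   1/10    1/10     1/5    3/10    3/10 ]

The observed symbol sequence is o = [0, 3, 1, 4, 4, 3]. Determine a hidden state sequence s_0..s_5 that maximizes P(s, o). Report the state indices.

t=0: δ = [6.000e-02, 3.000e-02, 4.000e-02, 3.000e-02, 2.000e-02]  (obs o_0=0)
t=1: δ = [1.600e-03, 1.200e-03, 1.200e-03, 3.600e-03, 3.600e-03]  ψ = [2, 0, 0, 0, 0]  (obs o_1=3)
t=2: δ = [4.800e-05, 3.240e-04, 2.160e-04, 4.320e-04, 7.200e-05]  ψ = [2, 3, 4, 3, 4]  (obs o_2=1)
t=3: δ = [2.916e-05, 2.592e-05, 1.296e-05, 3.456e-05, 1.296e-05]  ψ = [1, 3, 1, 3, 3]  (obs o_3=4)
t=4: δ = [2.333e-06, 2.074e-06, 1.166e-06, 2.765e-06, 1.750e-06]  ψ = [1, 3, 0, 3, 0]  (obs o_4=4)
t=5: δ = [6.221e-08, 8.294e-08, 5.249e-08, 2.212e-07, 1.400e-07]  ψ = [1, 3, 4, 3, 0]  (obs o_5=3)
backtrack: best end state = 3; path = [0, 3, 3, 3, 3, 3]

path = [0, 3, 3, 3, 3, 3]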